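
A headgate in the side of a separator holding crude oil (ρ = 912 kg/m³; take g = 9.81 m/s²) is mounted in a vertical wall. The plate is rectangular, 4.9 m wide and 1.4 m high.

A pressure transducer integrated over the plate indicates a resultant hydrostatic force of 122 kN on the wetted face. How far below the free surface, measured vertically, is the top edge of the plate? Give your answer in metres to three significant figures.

γ = ρg = 912 × 9.81 / 1000 = 8.94672 kN/m³.
A = 4.9 × 1.4 = 6.86 m².
From F = γ·h_c·A, the centroid depth is h_c = 122/(8.94672 × 6.86) = 1.9878 m.
The centroid lies 1.4/2 = 0.7 m below the top edge, so the top edge sits at h_top = 1.9878 − 0.7 = 1.2878 m below the surface.

d_top ≈ 1.29 m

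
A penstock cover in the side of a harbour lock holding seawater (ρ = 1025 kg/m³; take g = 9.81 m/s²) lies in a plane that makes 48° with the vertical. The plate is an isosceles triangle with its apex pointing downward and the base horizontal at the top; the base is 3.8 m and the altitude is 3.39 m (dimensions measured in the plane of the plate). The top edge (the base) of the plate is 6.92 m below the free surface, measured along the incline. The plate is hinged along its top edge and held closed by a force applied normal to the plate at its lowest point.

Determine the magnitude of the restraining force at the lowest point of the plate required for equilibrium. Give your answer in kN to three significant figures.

P ≈ 124 kN

γ = ρg = 1025 × 9.81 / 1000 = 10.05525 kN/m³.
The plate makes 48° with the vertical, i.e. θ = 90° − 48° = 42° to the horizontal. Measuring y along the incline from the free-surface line, vertical depth h = y·sinθ with sinθ = 0.669131.
With the apex down, the centroid sits h/3 = 3.39/3 = 1.13 m below the base (the top edge), so y_c = 6.92 + 1.13 = 8.05 m and h_c = 8.05 × 0.669131 = 5.3865 m.
A = ½ × 3.8 × 3.39 = 6.441 m².
Resultant F = γ·h_c·A = 10.05525 × 5.3865 × 6.441 = 348.861 kN.
I_c = b·h³/36 = 3.8 × 3.39³/36 = 4.11226 m⁴.
Centre of pressure: y_p = y_c + I_c/(y_c·A) = 8.05 + 4.11226/(8.05 × 6.441) = 8.05 + 0.0793106 = 8.12931 m along the plane.
The resultant acts 1.13 + 0.0793106 = 1.20931 m (along the plate) below the hinge at the top edge, so the moment about the hinge is M = F × 1.20931 = 348.861 × 1.20931 = 421.881 kN·m.
A normal force at the bottom, 3.39 m from the hinge, must supply this moment: P = 421.881/3.39 = 124.449 kN.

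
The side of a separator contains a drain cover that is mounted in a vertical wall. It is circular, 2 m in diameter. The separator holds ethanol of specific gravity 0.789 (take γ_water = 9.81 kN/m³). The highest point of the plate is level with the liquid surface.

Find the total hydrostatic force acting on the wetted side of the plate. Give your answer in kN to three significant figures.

γ = 0.789 × 9.81 = 7.74009 kN/m³.
The centroid is at the centre, 1 m below the top of the plate, so the centroid depth is h_c = 1 m.
A = π(1)² = 3.14159 m².
Resultant F = γ·h_c·A = 7.74009 × 1 × 3.14159 = 24.3162 kN.

F ≈ 24.3 kN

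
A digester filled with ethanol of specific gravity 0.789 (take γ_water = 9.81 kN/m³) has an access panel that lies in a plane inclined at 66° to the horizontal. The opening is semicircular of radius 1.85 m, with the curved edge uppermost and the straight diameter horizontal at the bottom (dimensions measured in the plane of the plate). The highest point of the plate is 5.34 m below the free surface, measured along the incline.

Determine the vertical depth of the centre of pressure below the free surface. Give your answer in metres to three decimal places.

h_p = 5.885 m

γ = 0.789 × 9.81 = 7.74009 kN/m³.
Let θ = 66° be the plate's angle to the horizontal; measure y along the incline from where the plane meets the free surface. Vertical depth h = y·sinθ with sinθ = 0.913545.
The centroid lies 4r/(3π) = 0.785164 m above the diameter, so r − 4r/(3π) = 1.85 − 0.785164 = 1.06484 m below the topmost point, so y_c = 5.34 + 1.06484 = 6.40484 m and h_c = 6.40484 × 0.913545 = 5.85111 m.
A = πr²/2 = π × 1.85²/2 = 5.37605 m².
Resultant F = γ·h_c·A = 7.74009 × 5.85111 × 5.37605 = 243.471 kN.
I_c = (π/8 − 8/(9π))·r⁴ = 0.109757 × 1.85⁴ = 1.28564 m⁴.
Centre of pressure: y_p = y_c + I_c/(y_c·A) = 6.40484 + 1.28564/(6.40484 × 5.37605) = 6.40484 + 0.0373377 = 6.44218 m along the plane.
Vertically, h_p = y_p·sinθ = 6.44218 × 0.913545 = 5.88522 m.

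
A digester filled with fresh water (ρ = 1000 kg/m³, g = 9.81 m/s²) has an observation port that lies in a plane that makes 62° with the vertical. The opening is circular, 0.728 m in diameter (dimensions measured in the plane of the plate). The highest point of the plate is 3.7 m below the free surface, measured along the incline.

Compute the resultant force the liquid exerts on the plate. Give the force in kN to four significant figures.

γ = ρg = 1000 × 9.81 = 9810 N/m³ = 9.81 kN/m³.
The plate makes 62° with the vertical, i.e. θ = 90° − 62° = 28° to the horizontal. Measuring y along the incline from the free-surface line, vertical depth h = y·sinθ with sinθ = 0.469472.
The centroid is at the centre, 0.364 m below the top of the plate, so y_c = 3.7 + 0.364 = 4.064 m and h_c = 4.064 × 0.469472 = 1.90793 m.
A = π(0.364)² = 0.416248 m².
Resultant F = γ·h_c·A = 9.81 × 1.90793 × 0.416248 = 7.79083 kN.

F ≈ 7.791 kN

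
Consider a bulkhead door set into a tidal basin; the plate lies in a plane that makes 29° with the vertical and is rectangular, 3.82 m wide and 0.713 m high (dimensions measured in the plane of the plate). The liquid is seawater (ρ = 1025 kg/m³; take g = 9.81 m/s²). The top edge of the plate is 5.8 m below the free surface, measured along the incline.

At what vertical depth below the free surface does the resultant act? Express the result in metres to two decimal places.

h_p = 5.39 m

γ = ρg = 1025 × 9.81 / 1000 = 10.05525 kN/m³.
The plate makes 29° with the vertical, i.e. θ = 90° − 29° = 61° to the horizontal. Measuring y along the incline from the free-surface line, vertical depth h = y·sinθ with sinθ = 0.874620.
The centroid lies 0.713/2 = 0.3565 m below the top edge, so y_c = 5.8 + 0.3565 = 6.1565 m and h_c = 6.1565 × 0.874620 = 5.3846 m.
A = 3.82 × 0.713 = 2.72366 m².
Resultant F = γ·h_c·A = 10.05525 × 5.3846 × 2.72366 = 147.468 kN.
I_c = b·h³/12 = 3.82 × 0.713³/12 = 0.115385 m⁴.
Centre of pressure: y_p = y_c + I_c/(y_c·A) = 6.1565 + 0.115385/(6.1565 × 2.72366) = 6.1565 + 0.00688117 = 6.16338 m along the plane.
Vertically, h_p = y_p·sinθ = 6.16338 × 0.874620 = 5.39062 m.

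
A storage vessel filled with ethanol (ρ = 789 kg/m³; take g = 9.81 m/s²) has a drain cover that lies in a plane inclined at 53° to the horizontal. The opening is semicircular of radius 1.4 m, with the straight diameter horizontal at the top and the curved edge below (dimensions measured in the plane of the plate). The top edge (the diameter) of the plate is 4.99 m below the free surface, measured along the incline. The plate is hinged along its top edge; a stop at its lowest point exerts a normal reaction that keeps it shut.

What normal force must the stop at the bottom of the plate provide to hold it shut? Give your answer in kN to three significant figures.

γ = ρg = 789 × 9.81 / 1000 = 7.74009 kN/m³.
Let θ = 53° be the plate's angle to the horizontal; measure y along the incline from where the plane meets the free surface. Vertical depth h = y·sinθ with sinθ = 0.798636.
The centroid of a semicircle lies 4r/(3π) = 0.594178 m from the diameter, here below the top edge, so y_c = 4.99 + 0.594178 = 5.58418 m and h_c = 5.58418 × 0.798636 = 4.45973 m.
A = πr²/2 = π × 1.4²/2 = 3.07876 m².
Resultant F = γ·h_c·A = 7.74009 × 4.45973 × 3.07876 = 106.275 kN.
I_c = (π/8 − 8/(9π))·r⁴ = 0.109757 × 1.4⁴ = 0.421642 m⁴.
Centre of pressure: y_p = y_c + I_c/(y_c·A) = 5.58418 + 0.421642/(5.58418 × 3.07876) = 5.58418 + 0.024525 = 5.6087 m along the plane.
The resultant acts 0.594178 + 0.024525 = 0.618703 m (along the plate) below the hinge at the top edge, so the moment about the hinge is M = F × 0.618703 = 106.275 × 0.618703 = 65.7527 kN·m.
A normal force at the bottom, 1.4 m from the hinge, must supply this moment: P = 65.7527/1.4 = 46.9662 kN.

P ≈ 47.0 kN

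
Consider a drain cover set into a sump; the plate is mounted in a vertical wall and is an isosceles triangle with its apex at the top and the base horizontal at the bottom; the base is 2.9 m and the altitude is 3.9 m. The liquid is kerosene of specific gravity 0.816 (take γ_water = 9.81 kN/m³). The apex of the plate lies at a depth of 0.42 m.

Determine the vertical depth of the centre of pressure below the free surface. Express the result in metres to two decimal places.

h_p = 3.30 m

γ = 0.816 × 9.81 = 8.00496 kN/m³.
With the apex up, the centroid sits 2h/3 = 2 × 3.9/3 = 2.6 m below the apex, so the centroid depth is h_c = 0.42 + 2.6 = 3.02 m.
A = ½ × 2.9 × 3.9 = 5.655 m².
Resultant F = γ·h_c·A = 8.00496 × 3.02 × 5.655 = 136.71 kN.
I_c = b·h³/36 = 2.9 × 3.9³/36 = 4.77847 m⁴.
Centre of pressure: y_p = y_c + I_c/(y_c·A) = 3.02 + 4.77847/(3.02 × 5.655) = 3.02 + 0.279801 = 3.2998 m along the plane.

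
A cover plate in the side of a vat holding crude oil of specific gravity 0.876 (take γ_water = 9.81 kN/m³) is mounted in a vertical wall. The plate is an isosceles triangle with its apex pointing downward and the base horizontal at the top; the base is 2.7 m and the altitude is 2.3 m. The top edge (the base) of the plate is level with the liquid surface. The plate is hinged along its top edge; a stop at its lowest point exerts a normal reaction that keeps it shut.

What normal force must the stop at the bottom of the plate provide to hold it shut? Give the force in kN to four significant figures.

P ≈ 10.23 kN

γ = 0.876 × 9.81 = 8.59356 kN/m³.
With the apex down, the centroid sits h/3 = 2.3/3 = 0.766667 m below the base (the top edge), so the centroid depth is h_c = 0.766667 m.
A = ½ × 2.7 × 2.3 = 3.105 m².
Resultant F = γ·h_c·A = 8.59356 × 0.766667 × 3.105 = 20.457 kN.
I_c = b·h³/36 = 2.7 × 2.3³/36 = 0.912525 m⁴.
Centre of pressure: y_p = y_c + I_c/(y_c·A) = 0.766667 + 0.912525/(0.766667 × 3.105) = 0.766667 + 0.383333 = 1.15 m along the plane.
The resultant acts 0.766667 + 0.383333 = 1.15 m (along the plate) below the hinge at the top edge, so the moment about the hinge is M = F × 1.15 = 20.457 × 1.15 = 23.5255 kN·m.
A normal force at the bottom, 2.3 m from the hinge, must supply this moment: P = 23.5255/2.3 = 10.2285 kN.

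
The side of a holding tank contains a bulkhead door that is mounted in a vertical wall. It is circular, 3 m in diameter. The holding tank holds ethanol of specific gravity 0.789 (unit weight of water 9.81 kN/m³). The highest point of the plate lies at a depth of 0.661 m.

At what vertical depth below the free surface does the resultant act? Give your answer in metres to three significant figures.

γ = 0.789 × 9.81 = 7.74009 kN/m³.
The centroid is at the centre, 1.5 m below the top of the plate, so the centroid depth is h_c = 0.661 + 1.5 = 2.161 m.
A = π(1.5)² = 7.06858 m².
Resultant F = γ·h_c·A = 7.74009 × 2.161 × 7.06858 = 118.231 kN.
I_c = πr⁴/4 = π × 1.5⁴/4 = 3.97608 m⁴.
Centre of pressure: y_p = y_c + I_c/(y_c·A) = 2.161 + 3.97608/(2.161 × 7.06858) = 2.161 + 0.260296 = 2.4213 m along the plane.

h_p = 2.42 m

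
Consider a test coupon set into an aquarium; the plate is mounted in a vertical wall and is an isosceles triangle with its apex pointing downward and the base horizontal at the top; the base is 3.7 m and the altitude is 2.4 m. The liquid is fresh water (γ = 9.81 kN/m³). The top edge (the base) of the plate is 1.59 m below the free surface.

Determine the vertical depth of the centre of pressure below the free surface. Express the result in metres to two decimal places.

h_p = 2.52 m

γ = 9.81 kN/m³.
With the apex down, the centroid sits h/3 = 2.4/3 = 0.8 m below the base (the top edge), so the centroid depth is h_c = 1.59 + 0.8 = 2.39 m.
A = ½ × 3.7 × 2.4 = 4.44 m².
Resultant F = γ·h_c·A = 9.81 × 2.39 × 4.44 = 104.1 kN.
I_c = b·h³/36 = 3.7 × 2.4³/36 = 1.4208 m⁴.
Centre of pressure: y_p = y_c + I_c/(y_c·A) = 2.39 + 1.4208/(2.39 × 4.44) = 2.39 + 0.133891 = 2.52389 m along the plane.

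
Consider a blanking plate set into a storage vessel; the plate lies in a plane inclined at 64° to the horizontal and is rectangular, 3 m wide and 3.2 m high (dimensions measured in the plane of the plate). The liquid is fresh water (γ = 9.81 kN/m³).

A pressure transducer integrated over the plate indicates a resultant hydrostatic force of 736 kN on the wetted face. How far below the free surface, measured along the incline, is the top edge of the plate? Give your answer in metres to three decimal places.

γ = 9.81 kN/m³.
A = 3 × 3.2 = 9.6 m².
From F = γ·h_c·A, the centroid depth is h_c = 736/(9.81 × 9.6) = 7.81515 m.
Let θ = 64° be the plate's angle to the horizontal; measure y along the incline from where the plane meets the free surface. Vertical depth h = y·sinθ with sinθ = 0.898794.
Along the incline, y_c = h_c/sinθ = 7.81515/0.898794 = 8.69515 m.
The centroid lies 3.2/2 = 1.6 m below the top edge, so the top edge sits at y_top = 8.69515 − 1.6 = 7.09515 m along the incline.

y_top ≈ 7.095 m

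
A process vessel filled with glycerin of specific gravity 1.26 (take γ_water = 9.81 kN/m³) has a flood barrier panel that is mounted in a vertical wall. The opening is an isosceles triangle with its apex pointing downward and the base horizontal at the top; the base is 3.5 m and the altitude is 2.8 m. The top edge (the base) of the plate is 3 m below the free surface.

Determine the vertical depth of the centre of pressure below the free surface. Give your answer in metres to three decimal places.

γ = 1.26 × 9.81 = 12.3606 kN/m³.
With the apex down, the centroid sits h/3 = 2.8/3 = 0.933333 m below the base (the top edge), so the centroid depth is h_c = 3 + 0.933333 = 3.93333 m.
A = ½ × 3.5 × 2.8 = 4.9 m².
Resultant F = γ·h_c·A = 12.3606 × 3.93333 × 4.9 = 238.23 kN.
I_c = b·h³/36 = 3.5 × 2.8³/36 = 2.13422 m⁴.
Centre of pressure: y_p = y_c + I_c/(y_c·A) = 3.93333 + 2.13422/(3.93333 × 4.9) = 3.93333 + 0.110734 = 4.04406 m along the plane.

h_p = 4.044 m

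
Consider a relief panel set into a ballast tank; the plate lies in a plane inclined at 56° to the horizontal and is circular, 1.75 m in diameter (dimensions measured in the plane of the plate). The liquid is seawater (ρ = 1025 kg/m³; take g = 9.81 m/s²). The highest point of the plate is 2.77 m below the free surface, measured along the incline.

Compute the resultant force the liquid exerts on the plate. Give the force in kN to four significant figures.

γ = ρg = 1025 × 9.81 / 1000 = 10.05525 kN/m³.
Let θ = 56° be the plate's angle to the horizontal; measure y along the incline from where the plane meets the free surface. Vertical depth h = y·sinθ with sinθ = 0.829038.
The centroid is at the centre, 0.875 m below the top of the plate, so y_c = 2.77 + 0.875 = 3.645 m and h_c = 3.645 × 0.829038 = 3.02184 m.
A = π(0.875)² = 2.40528 m².
Resultant F = γ·h_c·A = 10.05525 × 3.02184 × 2.40528 = 73.0853 kN.

F ≈ 73.09 kN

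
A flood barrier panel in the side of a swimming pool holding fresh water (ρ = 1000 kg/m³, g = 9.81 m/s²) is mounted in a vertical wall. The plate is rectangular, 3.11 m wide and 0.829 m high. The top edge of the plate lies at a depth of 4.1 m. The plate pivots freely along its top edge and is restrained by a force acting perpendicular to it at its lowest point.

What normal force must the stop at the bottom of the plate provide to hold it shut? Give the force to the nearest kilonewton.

γ = ρg = 1000 × 9.81 = 9810 N/m³ = 9.81 kN/m³.
The centroid lies 0.829/2 = 0.4145 m below the top edge, so the centroid depth is h_c = 4.1 + 0.4145 = 4.5145 m.
A = 3.11 × 0.829 = 2.57819 m².
Resultant F = γ·h_c·A = 9.81 × 4.5145 × 2.57819 = 114.181 kN.
I_c = b·h³/12 = 3.11 × 0.829³/12 = 0.147653 m⁴.
Centre of pressure: y_p = y_c + I_c/(y_c·A) = 4.5145 + 0.147653/(4.5145 × 2.57819) = 4.5145 + 0.0126858 = 4.52719 m along the plane.
The resultant acts 0.4145 + 0.0126858 = 0.427186 m (along the plate) below the hinge at the top edge, so the moment about the hinge is M = F × 0.427186 = 114.181 × 0.427186 = 48.7765 kN·m.
A normal force at the bottom, 0.829 m from the hinge, must supply this moment: P = 48.7765/0.829 = 58.8378 kN.

P ≈ 59 kN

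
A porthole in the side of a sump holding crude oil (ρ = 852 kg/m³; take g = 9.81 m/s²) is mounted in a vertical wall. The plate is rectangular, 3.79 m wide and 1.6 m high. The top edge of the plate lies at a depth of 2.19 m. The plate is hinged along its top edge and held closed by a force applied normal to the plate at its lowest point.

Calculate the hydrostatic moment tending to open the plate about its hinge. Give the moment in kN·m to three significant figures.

M ≈ 132 kN·m

γ = ρg = 852 × 9.81 / 1000 = 8.35812 kN/m³.
The centroid lies 1.6/2 = 0.8 m below the top edge, so the centroid depth is h_c = 2.19 + 0.8 = 2.99 m.
A = 3.79 × 1.6 = 6.064 m².
Resultant F = γ·h_c·A = 8.35812 × 2.99 × 6.064 = 151.544 kN.
I_c = b·h³/12 = 3.79 × 1.6³/12 = 1.29365 m⁴.
Centre of pressure: y_p = y_c + I_c/(y_c·A) = 2.99 + 1.29365/(2.99 × 6.064) = 2.99 + 0.0713488 = 3.06135 m along the plane.
The resultant acts 0.8 + 0.0713488 = 0.871349 m (along the plate) below the hinge at the top edge, so the moment about the hinge is M = F × 0.871349 = 151.544 × 0.871349 = 132.048 kN·m.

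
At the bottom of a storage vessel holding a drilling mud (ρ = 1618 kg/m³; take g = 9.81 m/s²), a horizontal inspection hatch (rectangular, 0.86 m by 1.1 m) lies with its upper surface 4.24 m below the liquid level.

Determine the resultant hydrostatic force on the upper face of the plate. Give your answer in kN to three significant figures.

γ = ρg = 1618 × 9.81 / 1000 = 15.87258 kN/m³.
The plate is horizontal, so pressure is uniform at p = γ·h = 15.87258 × 4.24 = 67.2997 kN/m².
A = 0.86 × 1.1 = 0.946 m².
F = p·A = 67.2997 × 0.946 = 63.6655 kN.

F ≈ 63.7 kN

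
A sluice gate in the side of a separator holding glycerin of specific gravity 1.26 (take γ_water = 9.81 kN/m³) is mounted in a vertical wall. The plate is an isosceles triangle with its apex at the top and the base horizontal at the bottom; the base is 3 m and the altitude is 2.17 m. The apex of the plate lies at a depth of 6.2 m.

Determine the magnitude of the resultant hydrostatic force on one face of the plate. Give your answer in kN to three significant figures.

F ≈ 308 kN

γ = 1.26 × 9.81 = 12.3606 kN/m³.
With the apex up, the centroid sits 2h/3 = 2 × 2.17/3 = 1.44667 m below the apex, so the centroid depth is h_c = 6.2 + 1.44667 = 7.64667 m.
A = ½ × 3 × 2.17 = 3.255 m².
Resultant F = γ·h_c·A = 12.3606 × 7.64667 × 3.255 = 307.654 kN.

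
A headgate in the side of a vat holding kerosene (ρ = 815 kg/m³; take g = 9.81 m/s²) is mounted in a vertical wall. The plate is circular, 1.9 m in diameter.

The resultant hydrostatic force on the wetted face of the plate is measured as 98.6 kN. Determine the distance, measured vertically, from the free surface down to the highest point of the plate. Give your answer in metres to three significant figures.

γ = ρg = 815 × 9.81 / 1000 = 7.99515 kN/m³.
A = π(0.95)² = 2.83529 m².
From F = γ·h_c·A, the centroid depth is h_c = 98.6/(7.99515 × 2.83529) = 4.34963 m.
The centroid is at the centre, 0.95 m below the top of the plate, so the highest point sits at h_top = 4.34963 − 0.95 = 3.39963 m below the surface.

d_top ≈ 3.40 m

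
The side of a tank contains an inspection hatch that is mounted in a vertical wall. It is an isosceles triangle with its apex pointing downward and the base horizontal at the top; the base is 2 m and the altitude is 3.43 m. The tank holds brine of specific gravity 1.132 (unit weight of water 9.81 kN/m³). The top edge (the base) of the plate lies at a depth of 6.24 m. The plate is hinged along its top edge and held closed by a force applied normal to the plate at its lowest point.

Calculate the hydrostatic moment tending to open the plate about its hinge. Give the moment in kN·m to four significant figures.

M ≈ 346.4 kN·m

γ = 1.132 × 9.81 = 11.10492 kN/m³.
With the apex down, the centroid sits h/3 = 3.43/3 = 1.14333 m below the base (the top edge), so the centroid depth is h_c = 6.24 + 1.14333 = 7.38333 m.
A = ½ × 2 × 3.43 = 3.43 m².
Resultant F = γ·h_c·A = 11.10492 × 7.38333 × 3.43 = 281.23 kN.
I_c = b·h³/36 = 2 × 3.43³/36 = 2.24187 m⁴.
Centre of pressure: y_p = y_c + I_c/(y_c·A) = 7.38333 + 2.24187/(7.38333 × 3.43) = 7.38333 + 0.0885246 = 7.47185 m along the plane.
The resultant acts 1.14333 + 0.0885246 = 1.23185 m (along the plate) below the hinge at the top edge, so the moment about the hinge is M = F × 1.23185 = 281.23 × 1.23185 = 346.433 kN·m.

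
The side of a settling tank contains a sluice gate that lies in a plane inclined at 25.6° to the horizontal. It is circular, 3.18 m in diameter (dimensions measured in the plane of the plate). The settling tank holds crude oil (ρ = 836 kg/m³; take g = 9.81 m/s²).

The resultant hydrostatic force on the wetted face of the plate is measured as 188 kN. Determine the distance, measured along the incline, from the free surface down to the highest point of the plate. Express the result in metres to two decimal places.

γ = ρg = 836 × 9.81 / 1000 = 8.20116 kN/m³.
A = π(1.59)² = 7.94226 m².
From F = γ·h_c·A, the centroid depth is h_c = 188/(8.20116 × 7.94226) = 2.88628 m.
Let θ = 25.6° be the plate's angle to the horizontal; measure y along the incline from where the plane meets the free surface. Vertical depth h = y·sinθ with sinθ = 0.432086.
Along the incline, y_c = h_c/sinθ = 2.88628/0.432086 = 6.67987 m.
The centroid is at the centre, 1.59 m below the top of the plate, so the highest point sits at y_top = 6.67987 − 1.59 = 5.08987 m along the incline.

y_top ≈ 5.09 m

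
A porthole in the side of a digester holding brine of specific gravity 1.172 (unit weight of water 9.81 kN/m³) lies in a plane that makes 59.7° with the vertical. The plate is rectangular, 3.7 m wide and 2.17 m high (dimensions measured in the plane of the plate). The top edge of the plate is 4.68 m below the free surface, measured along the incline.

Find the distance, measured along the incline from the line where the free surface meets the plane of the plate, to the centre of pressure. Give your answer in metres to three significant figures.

γ = 1.172 × 9.81 = 11.49732 kN/m³.
The plate makes 59.7° with the vertical, i.e. θ = 90° − 59.7° = 30.3° to the horizontal. Measuring y along the incline from the free-surface line, vertical depth h = y·sinθ with sinθ = 0.504528.
The centroid lies 2.17/2 = 1.085 m below the top edge, so y_c = 4.68 + 1.085 = 5.765 m and h_c = 5.765 × 0.504528 = 2.9086 m.
A = 3.7 × 2.17 = 8.029 m².
Resultant F = γ·h_c·A = 11.49732 × 2.9086 × 8.029 = 268.499 kN.
I_c = b·h³/12 = 3.7 × 2.17³/12 = 3.15065 m⁴.
Centre of pressure: y_p = y_c + I_c/(y_c·A) = 5.765 + 3.15065/(5.765 × 8.029) = 5.765 + 0.0680674 = 5.83307 m along the plane.

y_p = 5.83 m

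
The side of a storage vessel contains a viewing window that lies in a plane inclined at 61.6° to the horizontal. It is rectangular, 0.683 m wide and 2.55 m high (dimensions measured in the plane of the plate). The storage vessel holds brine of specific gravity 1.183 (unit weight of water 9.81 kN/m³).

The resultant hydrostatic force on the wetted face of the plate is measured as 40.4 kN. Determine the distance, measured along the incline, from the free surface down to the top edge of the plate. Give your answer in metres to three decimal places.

y_top ≈ 0.997 m

γ = 1.183 × 9.81 = 11.60523 kN/m³.
A = 0.683 × 2.55 = 1.74165 m².
From F = γ·h_c·A, the centroid depth is h_c = 40.4/(11.60523 × 1.74165) = 1.99879 m.
Let θ = 61.6° be the plate's angle to the horizontal; measure y along the incline from where the plane meets the free surface. Vertical depth h = y·sinθ with sinθ = 0.879649.
Along the incline, y_c = h_c/sinθ = 1.99879/0.879649 = 2.27226 m.
The centroid lies 2.55/2 = 1.275 m below the top edge, so the top edge sits at y_top = 2.27226 − 1.275 = 0.99726 m along the incline.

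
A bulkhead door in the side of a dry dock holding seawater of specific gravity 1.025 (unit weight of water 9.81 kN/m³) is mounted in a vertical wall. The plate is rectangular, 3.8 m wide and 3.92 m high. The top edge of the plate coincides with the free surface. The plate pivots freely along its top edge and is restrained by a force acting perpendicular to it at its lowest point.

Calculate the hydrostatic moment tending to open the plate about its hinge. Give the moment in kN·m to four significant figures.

M ≈ 767.2 kN·m

γ = 1.025 × 9.81 = 10.05525 kN/m³.
The centroid lies 3.92/2 = 1.96 m below the top edge, so the centroid depth is h_c = 1.96 m.
A = 3.8 × 3.92 = 14.896 m².
Resultant F = γ·h_c·A = 10.05525 × 1.96 × 14.896 = 293.575 kN.
I_c = b·h³/12 = 3.8 × 3.92³/12 = 19.0748 m⁴.
Centre of pressure: y_p = y_c + I_c/(y_c·A) = 1.96 + 19.0748/(1.96 × 14.896) = 1.96 + 0.653332 = 2.61333 m along the plane.
The resultant acts 1.96 + 0.653332 = 2.61333 m (along the plate) below the hinge at the top edge, so the moment about the hinge is M = F × 2.61333 = 293.575 × 2.61333 = 767.208 kN·m.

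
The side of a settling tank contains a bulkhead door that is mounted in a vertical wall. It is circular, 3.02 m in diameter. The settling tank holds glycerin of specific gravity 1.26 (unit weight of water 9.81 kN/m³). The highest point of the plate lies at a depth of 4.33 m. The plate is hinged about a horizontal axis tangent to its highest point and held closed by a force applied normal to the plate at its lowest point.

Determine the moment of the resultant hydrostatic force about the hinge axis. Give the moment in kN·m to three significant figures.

γ = 1.26 × 9.81 = 12.3606 kN/m³.
The centroid is at the centre, 1.51 m below the top of the plate, so the centroid depth is h_c = 4.33 + 1.51 = 5.84 m.
A = π(1.51)² = 7.16315 m².
Resultant F = γ·h_c·A = 12.3606 × 5.84 × 7.16315 = 517.078 kN.
I_c = πr⁴/4 = π × 1.51⁴/4 = 4.08317 m⁴.
Centre of pressure: y_p = y_c + I_c/(y_c·A) = 5.84 + 4.08317/(5.84 × 7.16315) = 5.84 + 0.0976069 = 5.93761 m along the plane.
The resultant acts 1.51 + 0.0976069 = 1.60761 m (along the plate) below the hinge at the top edge, so the moment about the hinge is M = F × 1.60761 = 517.078 × 1.60761 = 831.26 kN·m.

M ≈ 831 kN·m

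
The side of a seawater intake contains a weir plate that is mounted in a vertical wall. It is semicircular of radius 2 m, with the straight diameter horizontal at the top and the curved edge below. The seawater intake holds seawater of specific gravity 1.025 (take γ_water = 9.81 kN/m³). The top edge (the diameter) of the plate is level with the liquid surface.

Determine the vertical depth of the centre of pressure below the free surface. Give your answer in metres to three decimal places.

γ = 1.025 × 9.81 = 10.05525 kN/m³.
The centroid of a semicircle lies 4r/(3π) = 0.848826 m from the diameter, here below the top edge, so the centroid depth is h_c = 0.848826 m.
A = πr²/2 = π × 2²/2 = 6.28319 m².
Resultant F = γ·h_c·A = 10.05525 × 0.848826 × 6.28319 = 53.628 kN.
I_c = (π/8 − 8/(9π))·r⁴ = 0.109757 × 2⁴ = 1.75611 m⁴.
Centre of pressure: y_p = y_c + I_c/(y_c·A) = 0.848826 + 1.75611/(0.848826 × 6.28319) = 0.848826 + 0.329271 = 1.1781 m along the plane.

h_p = 1.178 m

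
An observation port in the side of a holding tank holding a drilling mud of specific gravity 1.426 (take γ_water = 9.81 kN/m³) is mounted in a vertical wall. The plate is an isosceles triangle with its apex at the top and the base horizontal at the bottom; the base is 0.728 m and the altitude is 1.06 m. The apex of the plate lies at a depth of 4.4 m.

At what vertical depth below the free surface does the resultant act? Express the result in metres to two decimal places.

γ = 1.426 × 9.81 = 13.98906 kN/m³.
With the apex up, the centroid sits 2h/3 = 2 × 1.06/3 = 0.706667 m below the apex, so the centroid depth is h_c = 4.4 + 0.706667 = 5.10667 m.
A = ½ × 0.728 × 1.06 = 0.38584 m².
Resultant F = γ·h_c·A = 13.98906 × 5.10667 × 0.38584 = 27.5635 kN.
I_c = b·h³/36 = 0.728 × 1.06³/36 = 0.024085 m⁴.
Centre of pressure: y_p = y_c + I_c/(y_c·A) = 5.10667 + 0.024085/(5.10667 × 0.38584) = 5.10667 + 0.0122237 = 5.11889 m along the plane.

h_p = 5.12 m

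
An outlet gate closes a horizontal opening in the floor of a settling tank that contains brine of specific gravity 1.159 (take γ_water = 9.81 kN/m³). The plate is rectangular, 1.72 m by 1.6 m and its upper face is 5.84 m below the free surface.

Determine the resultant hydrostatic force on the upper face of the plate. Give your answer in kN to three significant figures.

F ≈ 183 kN

γ = 1.159 × 9.81 = 11.36979 kN/m³.
The plate is horizontal, so pressure is uniform at p = γ·h = 11.36979 × 5.84 = 66.3996 kN/m².
A = 1.72 × 1.6 = 2.752 m².
F = p·A = 66.3996 × 2.752 = 182.732 kN.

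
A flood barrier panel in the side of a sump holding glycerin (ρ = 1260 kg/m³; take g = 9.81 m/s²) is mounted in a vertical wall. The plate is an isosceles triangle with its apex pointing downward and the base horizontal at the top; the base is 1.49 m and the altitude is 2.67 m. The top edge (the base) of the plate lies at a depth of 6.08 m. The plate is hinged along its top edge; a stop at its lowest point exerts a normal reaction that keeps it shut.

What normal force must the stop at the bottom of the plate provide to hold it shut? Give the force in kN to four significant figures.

γ = ρg = 1260 × 9.81 / 1000 = 12.3606 kN/m³.
With the apex down, the centroid sits h/3 = 2.67/3 = 0.89 m below the base (the top edge), so the centroid depth is h_c = 6.08 + 0.89 = 6.97 m.
A = ½ × 1.49 × 2.67 = 1.98915 m².
Resultant F = γ·h_c·A = 12.3606 × 6.97 × 1.98915 = 171.372 kN.
I_c = b·h³/36 = 1.49 × 2.67³/36 = 0.787803 m⁴.
Centre of pressure: y_p = y_c + I_c/(y_c·A) = 6.97 + 0.787803/(6.97 × 1.98915) = 6.97 + 0.0568221 = 7.02682 m along the plane.
The resultant acts 0.89 + 0.0568221 = 0.946822 m (along the plate) below the hinge at the top edge, so the moment about the hinge is M = F × 0.946822 = 171.372 × 0.946822 = 162.259 kN·m.
A normal force at the bottom, 2.67 m from the hinge, must supply this moment: P = 162.259/2.67 = 60.7712 kN.

P ≈ 60.77 kN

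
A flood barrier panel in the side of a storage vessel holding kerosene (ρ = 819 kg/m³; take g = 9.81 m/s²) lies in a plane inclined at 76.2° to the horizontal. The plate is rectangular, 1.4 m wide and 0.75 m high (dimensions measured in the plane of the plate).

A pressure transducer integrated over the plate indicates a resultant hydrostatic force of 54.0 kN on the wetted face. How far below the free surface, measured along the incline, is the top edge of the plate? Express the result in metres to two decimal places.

y_top ≈ 6.22 m

γ = ρg = 819 × 9.81 / 1000 = 8.03439 kN/m³.
A = 1.4 × 0.75 = 1.05 m².
From F = γ·h_c·A, the centroid depth is h_c = 54.0/(8.03439 × 1.05) = 6.40105 m.
Let θ = 76.2° be the plate's angle to the horizontal; measure y along the incline from where the plane meets the free surface. Vertical depth h = y·sinθ with sinθ = 0.971134.
Along the incline, y_c = h_c/sinθ = 6.40105/0.971134 = 6.59131 m.
The centroid lies 0.75/2 = 0.375 m below the top edge, so the top edge sits at y_top = 6.59131 − 0.375 = 6.21631 m along the incline.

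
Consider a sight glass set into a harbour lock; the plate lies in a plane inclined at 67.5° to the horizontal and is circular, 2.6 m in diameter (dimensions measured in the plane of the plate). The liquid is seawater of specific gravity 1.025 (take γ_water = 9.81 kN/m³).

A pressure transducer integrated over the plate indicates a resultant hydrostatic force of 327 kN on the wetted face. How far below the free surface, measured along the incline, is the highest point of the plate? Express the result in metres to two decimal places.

γ = 1.025 × 9.81 = 10.05525 kN/m³.
A = π(1.3)² = 5.30929 m².
From F = γ·h_c·A, the centroid depth is h_c = 327/(10.05525 × 5.30929) = 6.12517 m.
Let θ = 67.5° be the plate's angle to the horizontal; measure y along the incline from where the plane meets the free surface. Vertical depth h = y·sinθ with sinθ = 0.923880.
Along the incline, y_c = h_c/sinθ = 6.12517/0.923880 = 6.62983 m.
The centroid is at the centre, 1.3 m below the top of the plate, so the highest point sits at y_top = 6.62983 − 1.3 = 5.32983 m along the incline.

y_top ≈ 5.33 m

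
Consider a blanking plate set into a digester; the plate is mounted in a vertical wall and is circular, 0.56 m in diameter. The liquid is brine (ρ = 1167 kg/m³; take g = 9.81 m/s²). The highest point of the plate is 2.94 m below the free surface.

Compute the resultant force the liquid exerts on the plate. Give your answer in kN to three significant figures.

γ = ρg = 1167 × 9.81 / 1000 = 11.44827 kN/m³.
The centroid is at the centre, 0.28 m below the top of the plate, so the centroid depth is h_c = 2.94 + 0.28 = 3.22 m.
A = π(0.28)² = 0.246301 m².
Resultant F = γ·h_c·A = 11.44827 × 3.22 × 0.246301 = 9.0795 kN.

F ≈ 9.08 kN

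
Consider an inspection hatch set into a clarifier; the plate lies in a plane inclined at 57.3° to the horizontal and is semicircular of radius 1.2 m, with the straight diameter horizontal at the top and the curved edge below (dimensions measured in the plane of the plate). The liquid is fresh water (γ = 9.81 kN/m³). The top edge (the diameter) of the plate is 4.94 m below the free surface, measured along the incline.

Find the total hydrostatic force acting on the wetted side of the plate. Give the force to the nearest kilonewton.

F ≈ 102 kN

γ = 9.81 kN/m³.
Let θ = 57.3° be the plate's angle to the horizontal; measure y along the incline from where the plane meets the free surface. Vertical depth h = y·sinθ with sinθ = 0.841511.
The centroid of a semicircle lies 4r/(3π) = 0.509296 m from the diameter, here below the top edge, so y_c = 4.94 + 0.509296 = 5.4493 m and h_c = 5.4493 × 0.841511 = 4.58565 m.
A = πr²/2 = π × 1.2²/2 = 2.26195 m².
Resultant F = γ·h_c·A = 9.81 × 4.58565 × 2.26195 = 101.754 kN.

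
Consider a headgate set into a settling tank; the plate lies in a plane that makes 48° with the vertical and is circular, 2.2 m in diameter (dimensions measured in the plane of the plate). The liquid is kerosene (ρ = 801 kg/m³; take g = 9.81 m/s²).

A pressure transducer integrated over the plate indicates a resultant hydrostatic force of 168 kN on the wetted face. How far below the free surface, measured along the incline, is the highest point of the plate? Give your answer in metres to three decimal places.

y_top ≈ 7.305 m

γ = ρg = 801 × 9.81 / 1000 = 7.85781 kN/m³.
A = π(1.1)² = 3.80133 m².
From F = γ·h_c·A, the centroid depth is h_c = 168/(7.85781 × 3.80133) = 5.62435 m.
The plate makes 48° with the vertical, i.e. θ = 90° − 48° = 42° to the horizontal. Measuring y along the incline from the free-surface line, vertical depth h = y·sinθ with sinθ = 0.669131.
Along the incline, y_c = h_c/sinθ = 5.62435/0.669131 = 8.40545 m.
The centroid is at the centre, 1.1 m below the top of the plate, so the highest point sits at y_top = 8.40545 − 1.1 = 7.30545 m along the incline.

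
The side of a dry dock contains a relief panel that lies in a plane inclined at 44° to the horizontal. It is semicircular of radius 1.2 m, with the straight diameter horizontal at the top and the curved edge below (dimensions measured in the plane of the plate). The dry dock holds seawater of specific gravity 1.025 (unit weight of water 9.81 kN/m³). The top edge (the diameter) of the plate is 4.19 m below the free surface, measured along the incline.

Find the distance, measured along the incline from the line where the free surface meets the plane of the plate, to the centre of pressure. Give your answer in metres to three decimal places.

γ = 1.025 × 9.81 = 10.05525 kN/m³.
Let θ = 44° be the plate's angle to the horizontal; measure y along the incline from where the plane meets the free surface. Vertical depth h = y·sinθ with sinθ = 0.694658.
The centroid of a semicircle lies 4r/(3π) = 0.509296 m from the diameter, here below the top edge, so y_c = 4.19 + 0.509296 = 4.6993 m and h_c = 4.6993 × 0.694658 = 3.26441 m.
A = πr²/2 = π × 1.2²/2 = 2.26195 m².
Resultant F = γ·h_c·A = 10.05525 × 3.26441 × 2.26195 = 74.2473 kN.
I_c = (π/8 − 8/(9π))·r⁴ = 0.109757 × 1.2⁴ = 0.227592 m⁴.
Centre of pressure: y_p = y_c + I_c/(y_c·A) = 4.6993 + 0.227592/(4.6993 × 2.26195) = 4.6993 + 0.0214112 = 4.72071 m along the plane.

y_p = 4.721 m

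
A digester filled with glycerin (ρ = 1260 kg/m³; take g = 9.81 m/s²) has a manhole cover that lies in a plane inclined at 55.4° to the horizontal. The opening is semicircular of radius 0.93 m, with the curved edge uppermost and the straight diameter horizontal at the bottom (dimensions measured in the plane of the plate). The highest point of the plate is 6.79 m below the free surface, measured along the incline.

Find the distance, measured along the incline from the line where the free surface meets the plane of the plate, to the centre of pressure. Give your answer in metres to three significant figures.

γ = ρg = 1260 × 9.81 / 1000 = 12.3606 kN/m³.
Let θ = 55.4° be the plate's angle to the horizontal; measure y along the incline from where the plane meets the free surface. Vertical depth h = y·sinθ with sinθ = 0.823136.
The centroid lies 4r/(3π) = 0.394704 m above the diameter, so r − 4r/(3π) = 0.93 − 0.394704 = 0.535296 m below the topmost point, so y_c = 6.79 + 0.535296 = 7.3253 m and h_c = 7.3253 × 0.823136 = 6.02972 m.
A = πr²/2 = π × 0.93²/2 = 1.35858 m².
Resultant F = γ·h_c·A = 12.3606 × 6.02972 × 1.35858 = 101.256 kN.
I_c = (π/8 − 8/(9π))·r⁴ = 0.109757 × 0.93⁴ = 0.0821039 m⁴.
Centre of pressure: y_p = y_c + I_c/(y_c·A) = 7.3253 + 0.0821039/(7.3253 × 1.35858) = 7.3253 + 0.00824998 = 7.33355 m along the plane.

y_p = 7.33 m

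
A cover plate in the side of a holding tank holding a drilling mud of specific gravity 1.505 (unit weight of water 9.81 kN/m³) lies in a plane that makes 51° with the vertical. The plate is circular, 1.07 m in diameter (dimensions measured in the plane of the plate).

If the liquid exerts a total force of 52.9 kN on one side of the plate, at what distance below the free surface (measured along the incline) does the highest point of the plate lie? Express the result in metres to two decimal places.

y_top ≈ 5.80 m

γ = 1.505 × 9.81 = 14.76405 kN/m³.
A = π(0.535)² = 0.899202 m².
From F = γ·h_c·A, the centroid depth is h_c = 52.9/(14.76405 × 0.899202) = 3.98467 m.
The plate makes 51° with the vertical, i.e. θ = 90° − 51° = 39° to the horizontal. Measuring y along the incline from the free-surface line, vertical depth h = y·sinθ with sinθ = 0.629320.
Along the incline, y_c = h_c/sinθ = 3.98467/0.629320 = 6.33171 m.
The centroid is at the centre, 0.535 m below the top of the plate, so the highest point sits at y_top = 6.33171 − 0.535 = 5.79671 m along the incline.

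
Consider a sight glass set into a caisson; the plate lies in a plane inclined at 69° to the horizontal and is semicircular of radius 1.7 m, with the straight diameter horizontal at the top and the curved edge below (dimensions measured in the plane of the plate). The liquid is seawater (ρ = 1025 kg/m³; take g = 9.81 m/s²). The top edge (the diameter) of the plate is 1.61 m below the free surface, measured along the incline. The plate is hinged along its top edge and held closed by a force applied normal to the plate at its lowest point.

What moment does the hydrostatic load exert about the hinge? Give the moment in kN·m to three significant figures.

M ≈ 80.3 kN·m

γ = ρg = 1025 × 9.81 / 1000 = 10.05525 kN/m³.
Let θ = 69° be the plate's angle to the horizontal; measure y along the incline from where the plane meets the free surface. Vertical depth h = y·sinθ with sinθ = 0.933580.
The centroid of a semicircle lies 4r/(3π) = 0.721502 m from the diameter, here below the top edge, so y_c = 1.61 + 0.721502 = 2.3315 m and h_c = 2.3315 × 0.933580 = 2.17664 m.
A = πr²/2 = π × 1.7²/2 = 4.5396 m².
Resultant F = γ·h_c·A = 10.05525 × 2.17664 × 4.5396 = 99.3567 kN.
I_c = (π/8 − 8/(9π))·r⁴ = 0.109757 × 1.7⁴ = 0.916701 m⁴.
Centre of pressure: y_p = y_c + I_c/(y_c·A) = 2.3315 + 0.916701/(2.3315 × 4.5396) = 2.3315 + 0.0866113 = 2.41811 m along the plane.
The resultant acts 0.721502 + 0.0866113 = 0.808113 m (along the plate) below the hinge at the top edge, so the moment about the hinge is M = F × 0.808113 = 99.3567 × 0.808113 = 80.2914 kN·m.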